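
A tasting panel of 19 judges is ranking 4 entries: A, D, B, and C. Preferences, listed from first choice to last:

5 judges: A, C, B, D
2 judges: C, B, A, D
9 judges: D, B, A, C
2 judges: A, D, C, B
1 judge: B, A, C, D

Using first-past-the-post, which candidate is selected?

D

First-place votes: A 7, D 9, B 1, C 2.
D has the most first-place votes.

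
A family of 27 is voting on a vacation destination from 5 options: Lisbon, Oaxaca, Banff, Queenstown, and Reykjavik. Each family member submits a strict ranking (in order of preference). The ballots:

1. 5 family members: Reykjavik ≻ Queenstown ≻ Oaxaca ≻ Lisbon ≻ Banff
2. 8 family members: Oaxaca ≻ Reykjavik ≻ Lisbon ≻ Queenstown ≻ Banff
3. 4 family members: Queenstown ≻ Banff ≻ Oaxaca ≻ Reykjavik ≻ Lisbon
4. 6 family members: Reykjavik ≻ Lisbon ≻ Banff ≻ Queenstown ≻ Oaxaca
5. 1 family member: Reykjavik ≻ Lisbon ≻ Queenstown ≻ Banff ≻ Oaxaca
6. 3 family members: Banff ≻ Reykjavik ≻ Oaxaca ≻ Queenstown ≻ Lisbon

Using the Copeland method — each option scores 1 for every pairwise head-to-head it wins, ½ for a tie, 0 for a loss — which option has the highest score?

Lisbon: beats Banff and Queenstown; loses to Oaxaca and Reykjavik → score 2.
Oaxaca: beats Lisbon; loses to Banff, Queenstown, and Reykjavik → score 1.
Banff: beats Oaxaca; loses to Lisbon, Queenstown, and Reykjavik → score 1.
Queenstown: beats Oaxaca and Banff; loses to Lisbon and Reykjavik → score 2.
Reykjavik: beats Lisbon, Oaxaca, Banff, and Queenstown → score 4.
Reykjavik has the best pairwise record.

Reykjavik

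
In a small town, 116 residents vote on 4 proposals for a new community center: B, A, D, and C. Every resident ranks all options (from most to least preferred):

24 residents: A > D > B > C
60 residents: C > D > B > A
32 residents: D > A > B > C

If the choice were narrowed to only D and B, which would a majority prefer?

D

Voters preferring D to B: 116; preferring B to D: 0.
D wins the head-to-head.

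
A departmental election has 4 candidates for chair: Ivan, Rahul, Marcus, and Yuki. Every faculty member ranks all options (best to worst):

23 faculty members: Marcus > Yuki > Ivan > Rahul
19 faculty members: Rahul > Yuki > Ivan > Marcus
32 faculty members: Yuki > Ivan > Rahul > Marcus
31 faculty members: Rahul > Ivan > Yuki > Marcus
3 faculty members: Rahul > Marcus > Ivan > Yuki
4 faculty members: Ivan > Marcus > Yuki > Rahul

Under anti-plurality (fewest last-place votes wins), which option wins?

Ivan

Last-place votes: Ivan 0, Rahul 27, Marcus 82, Yuki 3.
Ivan is ranked last by the fewest voters, so Ivan wins.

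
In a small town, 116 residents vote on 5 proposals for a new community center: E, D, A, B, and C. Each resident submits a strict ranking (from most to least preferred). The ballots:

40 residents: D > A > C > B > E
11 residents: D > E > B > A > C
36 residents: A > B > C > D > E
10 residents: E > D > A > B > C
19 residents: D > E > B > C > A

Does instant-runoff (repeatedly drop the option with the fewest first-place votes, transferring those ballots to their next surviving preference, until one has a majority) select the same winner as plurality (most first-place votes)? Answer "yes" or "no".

Instant-runoff — R1 E 10, D 70, A 36, B 0, C 0 (D winner). Winner: D.
Plurality — first-place votes: E 10, D 70, A 36, B 0, C 0. Winner: D.
The two methods agree.

yes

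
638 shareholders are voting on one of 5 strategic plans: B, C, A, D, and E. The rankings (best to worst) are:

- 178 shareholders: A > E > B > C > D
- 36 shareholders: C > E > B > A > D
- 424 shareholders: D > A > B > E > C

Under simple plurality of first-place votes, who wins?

First-place votes: B 0, C 36, A 178, D 424, E 0.
D has the most first-place votes.

D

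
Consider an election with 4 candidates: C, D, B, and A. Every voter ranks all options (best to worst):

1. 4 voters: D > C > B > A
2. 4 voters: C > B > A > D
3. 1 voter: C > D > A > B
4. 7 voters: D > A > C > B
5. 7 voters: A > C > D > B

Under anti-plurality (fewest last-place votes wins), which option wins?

Last-place votes: C 0, D 4, B 15, A 4.
C is ranked last by the fewest voters, so C wins.

C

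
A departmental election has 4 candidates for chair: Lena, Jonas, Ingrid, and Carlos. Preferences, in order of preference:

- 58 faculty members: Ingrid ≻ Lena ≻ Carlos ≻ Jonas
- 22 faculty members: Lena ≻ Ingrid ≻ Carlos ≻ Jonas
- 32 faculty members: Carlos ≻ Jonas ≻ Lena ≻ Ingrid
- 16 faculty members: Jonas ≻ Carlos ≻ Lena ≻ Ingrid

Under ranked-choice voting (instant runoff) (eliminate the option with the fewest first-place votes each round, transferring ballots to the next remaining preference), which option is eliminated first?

Round 1: Lena 22, Jonas 16, Ingrid 58, Carlos 32. Eliminate Jonas.

Jonas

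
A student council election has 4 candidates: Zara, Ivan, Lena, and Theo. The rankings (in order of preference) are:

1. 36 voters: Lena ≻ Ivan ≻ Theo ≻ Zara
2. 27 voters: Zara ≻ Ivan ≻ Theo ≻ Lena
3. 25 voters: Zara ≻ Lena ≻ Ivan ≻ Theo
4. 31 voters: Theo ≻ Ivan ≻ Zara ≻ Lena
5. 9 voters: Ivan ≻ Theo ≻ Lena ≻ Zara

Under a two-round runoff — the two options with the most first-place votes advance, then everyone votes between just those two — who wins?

Round 1 first-place votes: Zara 52, Ivan 9, Lena 36, Theo 31.
Zara and Lena advance.
Runoff: Zara is preferred to Lena by 83 voters; Lena by 45.
Zara wins the runoff.

Zara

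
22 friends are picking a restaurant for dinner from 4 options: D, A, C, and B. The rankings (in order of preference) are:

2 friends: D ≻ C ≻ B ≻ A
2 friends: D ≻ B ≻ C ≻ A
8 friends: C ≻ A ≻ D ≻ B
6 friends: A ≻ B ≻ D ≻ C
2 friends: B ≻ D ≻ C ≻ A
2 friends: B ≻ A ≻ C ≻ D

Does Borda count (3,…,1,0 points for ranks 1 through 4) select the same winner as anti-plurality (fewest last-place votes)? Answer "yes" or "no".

no

Borda — scores: D 30, A 38, C 34, B 30. Winner: A.
Anti-plurality — last-place votes: D 2, A 6, C 6, B 8. Winner: D.
The two methods disagree.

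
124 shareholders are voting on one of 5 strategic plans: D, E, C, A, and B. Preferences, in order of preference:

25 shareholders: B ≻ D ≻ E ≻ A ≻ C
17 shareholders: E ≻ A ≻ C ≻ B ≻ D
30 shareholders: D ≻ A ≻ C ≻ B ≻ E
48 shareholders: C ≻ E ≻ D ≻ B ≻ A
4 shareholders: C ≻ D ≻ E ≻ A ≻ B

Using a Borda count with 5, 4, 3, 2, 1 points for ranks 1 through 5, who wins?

D: 25·4 + 17·1 + 30·5 + 48·3 + 4·4 = 427
E: 25·3 + 17·5 + 30·1 + 48·4 + 4·3 = 394
C: 25·1 + 17·3 + 30·3 + 48·5 + 4·5 = 426
A: 25·2 + 17·4 + 30·4 + 48·1 + 4·2 = 294
B: 25·5 + 17·2 + 30·2 + 48·2 + 4·1 = 319
D has the highest Borda score (427).

D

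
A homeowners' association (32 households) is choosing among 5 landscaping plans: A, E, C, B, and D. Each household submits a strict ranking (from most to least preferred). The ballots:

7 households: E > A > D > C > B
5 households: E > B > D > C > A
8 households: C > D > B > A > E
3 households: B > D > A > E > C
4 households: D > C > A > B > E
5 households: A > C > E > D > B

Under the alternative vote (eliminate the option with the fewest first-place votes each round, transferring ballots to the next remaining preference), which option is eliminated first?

Round 1: A 5, E 12, C 8, B 3, D 4. Eliminate B.

B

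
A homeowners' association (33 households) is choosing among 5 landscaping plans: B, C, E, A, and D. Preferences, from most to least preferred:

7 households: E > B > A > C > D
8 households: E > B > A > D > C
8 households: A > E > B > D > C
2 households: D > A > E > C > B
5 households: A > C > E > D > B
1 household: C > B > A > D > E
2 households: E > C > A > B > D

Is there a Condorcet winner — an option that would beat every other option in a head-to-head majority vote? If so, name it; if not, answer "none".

E vs B: 32–1 for E.
E vs C: 27–6 for E.
E vs A: 17–16 for E.
E vs D: 30–3 for E.
E beats every other option head-to-head.

E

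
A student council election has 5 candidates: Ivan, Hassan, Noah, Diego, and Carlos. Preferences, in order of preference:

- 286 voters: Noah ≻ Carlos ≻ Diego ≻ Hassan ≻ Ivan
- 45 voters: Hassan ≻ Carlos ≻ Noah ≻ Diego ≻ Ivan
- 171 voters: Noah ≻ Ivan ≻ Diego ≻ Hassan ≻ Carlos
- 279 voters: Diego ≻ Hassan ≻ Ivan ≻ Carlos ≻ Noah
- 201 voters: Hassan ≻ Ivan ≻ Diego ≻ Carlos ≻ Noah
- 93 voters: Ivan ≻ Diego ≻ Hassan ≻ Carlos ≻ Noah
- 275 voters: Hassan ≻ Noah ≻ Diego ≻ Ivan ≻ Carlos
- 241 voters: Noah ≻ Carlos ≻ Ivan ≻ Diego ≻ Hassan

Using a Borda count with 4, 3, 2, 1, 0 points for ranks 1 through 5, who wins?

Ivan: 286·0 + 45·0 + 171·3 + 279·2 + 201·3 + 93·4 + 275·1 + 241·2 = 2803
Hassan: 286·1 + 45·4 + 171·1 + 279·3 + 201·4 + 93·2 + 275·4 + 241·0 = 3564
Noah: 286·4 + 45·2 + 171·4 + 279·0 + 201·0 + 93·0 + 275·3 + 241·4 = 3707
Diego: 286·2 + 45·1 + 171·2 + 279·4 + 201·2 + 93·3 + 275·2 + 241·1 = 3547
Carlos: 286·3 + 45·3 + 171·0 + 279·1 + 201·1 + 93·1 + 275·0 + 241·3 = 2289
Noah has the highest Borda score (3707).

Noah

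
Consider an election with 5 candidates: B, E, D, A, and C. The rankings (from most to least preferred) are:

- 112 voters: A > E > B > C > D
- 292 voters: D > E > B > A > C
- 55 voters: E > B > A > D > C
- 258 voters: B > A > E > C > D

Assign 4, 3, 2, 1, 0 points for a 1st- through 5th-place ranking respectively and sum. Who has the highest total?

B: 112·2 + 292·2 + 55·3 + 258·4 = 2005
E: 112·3 + 292·3 + 55·4 + 258·2 = 1948
D: 112·0 + 292·4 + 55·1 + 258·0 = 1223
A: 112·4 + 292·1 + 55·2 + 258·3 = 1624
C: 112·1 + 292·0 + 55·0 + 258·1 = 370
B has the highest Borda score (2005).

B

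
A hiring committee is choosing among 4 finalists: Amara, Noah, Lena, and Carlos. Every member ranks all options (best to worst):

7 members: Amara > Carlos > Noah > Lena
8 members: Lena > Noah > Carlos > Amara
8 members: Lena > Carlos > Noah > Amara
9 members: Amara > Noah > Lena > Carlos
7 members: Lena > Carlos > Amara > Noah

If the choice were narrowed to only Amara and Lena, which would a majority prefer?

Lena

Voters preferring Amara to Lena: 16; preferring Lena to Amara: 23.
Lena wins the head-to-head.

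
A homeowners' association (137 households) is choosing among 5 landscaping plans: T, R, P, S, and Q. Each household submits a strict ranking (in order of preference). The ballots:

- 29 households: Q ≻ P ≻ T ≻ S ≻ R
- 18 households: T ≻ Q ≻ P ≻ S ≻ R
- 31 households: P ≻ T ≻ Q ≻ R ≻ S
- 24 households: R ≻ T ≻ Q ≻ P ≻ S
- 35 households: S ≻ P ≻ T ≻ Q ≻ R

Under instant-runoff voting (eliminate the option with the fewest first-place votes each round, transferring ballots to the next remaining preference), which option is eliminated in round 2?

Round 1: T 18, R 24, P 31, S 35, Q 29. Eliminate T.
Round 2: R 24, P 31, S 35, Q 47. Eliminate R.

R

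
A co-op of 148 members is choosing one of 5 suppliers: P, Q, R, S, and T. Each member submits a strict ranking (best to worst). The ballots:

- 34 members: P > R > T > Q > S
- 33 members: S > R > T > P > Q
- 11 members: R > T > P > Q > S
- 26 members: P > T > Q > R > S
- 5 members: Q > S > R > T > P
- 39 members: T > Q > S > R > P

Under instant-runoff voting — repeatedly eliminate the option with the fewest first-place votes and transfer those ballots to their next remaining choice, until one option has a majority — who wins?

T

Round 1: P 60, Q 5, R 11, S 33, T 39. Eliminate Q.
Round 2: P 60, R 11, S 38, T 39. Eliminate R.
Round 3: P 60, S 38, T 50. Eliminate S.
Round 4: P 60, T 88. T has a majority.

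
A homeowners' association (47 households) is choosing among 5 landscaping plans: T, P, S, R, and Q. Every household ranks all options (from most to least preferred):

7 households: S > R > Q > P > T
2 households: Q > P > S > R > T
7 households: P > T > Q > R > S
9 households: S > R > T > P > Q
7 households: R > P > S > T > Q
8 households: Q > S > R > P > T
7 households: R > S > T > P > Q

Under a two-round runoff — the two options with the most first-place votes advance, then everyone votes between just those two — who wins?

Round 1 first-place votes: T 0, P 7, S 16, R 14, Q 10.
S and R advance.
Runoff: S is preferred to R by 26 voters; R by 21.
S wins the runoff.

S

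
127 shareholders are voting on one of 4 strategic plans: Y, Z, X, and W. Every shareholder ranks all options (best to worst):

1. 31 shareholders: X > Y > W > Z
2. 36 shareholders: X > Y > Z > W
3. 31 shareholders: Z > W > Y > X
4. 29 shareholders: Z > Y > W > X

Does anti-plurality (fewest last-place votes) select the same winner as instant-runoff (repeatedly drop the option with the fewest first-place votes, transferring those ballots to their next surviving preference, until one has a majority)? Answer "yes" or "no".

no

Anti-plurality — last-place votes: Y 0, Z 31, X 60, W 36. Winner: Y.
Instant-runoff — R1 Y 0, Z 60, X 67, W 0 (X winner). Winner: X.
The two methods disagree.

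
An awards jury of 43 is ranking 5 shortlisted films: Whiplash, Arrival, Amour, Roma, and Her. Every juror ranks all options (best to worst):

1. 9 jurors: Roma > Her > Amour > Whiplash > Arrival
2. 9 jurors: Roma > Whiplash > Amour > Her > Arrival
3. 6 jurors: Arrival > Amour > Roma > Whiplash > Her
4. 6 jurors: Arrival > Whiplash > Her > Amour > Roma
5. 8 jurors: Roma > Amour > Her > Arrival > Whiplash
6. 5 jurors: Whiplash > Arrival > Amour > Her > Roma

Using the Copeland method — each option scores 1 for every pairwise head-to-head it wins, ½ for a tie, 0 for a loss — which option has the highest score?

Whiplash: beats Arrival and Her; loses to Amour and Roma → score 2.
Arrival: loses to Whiplash, Amour, Roma, and Her → score 0.
Amour: beats Whiplash, Arrival, and Her; loses to Roma → score 3.
Roma: beats Whiplash, Arrival, Amour, and Her → score 4.
Her: beats Arrival; loses to Whiplash, Amour, and Roma → score 1.
Roma has the best pairwise record.

Roma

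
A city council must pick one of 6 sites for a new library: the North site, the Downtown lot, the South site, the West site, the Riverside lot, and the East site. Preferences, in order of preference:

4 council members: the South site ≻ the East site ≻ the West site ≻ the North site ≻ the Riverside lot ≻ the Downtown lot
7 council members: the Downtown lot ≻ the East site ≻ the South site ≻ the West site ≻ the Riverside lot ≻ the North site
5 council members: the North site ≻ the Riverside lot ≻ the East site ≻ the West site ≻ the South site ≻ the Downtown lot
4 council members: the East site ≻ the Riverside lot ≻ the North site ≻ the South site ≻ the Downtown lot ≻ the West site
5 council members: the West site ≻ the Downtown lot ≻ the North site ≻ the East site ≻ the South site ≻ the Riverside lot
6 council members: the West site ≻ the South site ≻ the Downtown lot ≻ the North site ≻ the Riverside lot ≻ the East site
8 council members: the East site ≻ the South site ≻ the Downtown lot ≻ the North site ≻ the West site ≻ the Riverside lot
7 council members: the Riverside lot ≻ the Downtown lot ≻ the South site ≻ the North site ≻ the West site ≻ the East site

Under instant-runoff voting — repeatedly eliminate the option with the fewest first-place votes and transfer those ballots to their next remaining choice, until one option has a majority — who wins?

the East site

Round 1: the North site 5, the Downtown lot 7, the South site 4, the West site 11, the Riverside lot 7, the East site 12. Eliminate the South site.
Round 2: the North site 5, the Downtown lot 7, the West site 11, the Riverside lot 7, the East site 16. Eliminate the North site.
Round 3: the Downtown lot 7, the West site 11, the Riverside lot 12, the East site 16. Eliminate the Downtown lot.
Round 4: the West site 11, the Riverside lot 12, the East site 23. Eliminate the West site.
Round 5: the Riverside lot 18, the East site 28. The East site has a majority.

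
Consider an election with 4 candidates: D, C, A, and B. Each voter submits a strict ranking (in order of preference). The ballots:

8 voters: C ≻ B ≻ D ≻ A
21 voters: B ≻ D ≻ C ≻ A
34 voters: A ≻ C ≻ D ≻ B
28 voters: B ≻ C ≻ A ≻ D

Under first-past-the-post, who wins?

First-place votes: D 0, C 8, A 34, B 49.
B has the most first-place votes.

B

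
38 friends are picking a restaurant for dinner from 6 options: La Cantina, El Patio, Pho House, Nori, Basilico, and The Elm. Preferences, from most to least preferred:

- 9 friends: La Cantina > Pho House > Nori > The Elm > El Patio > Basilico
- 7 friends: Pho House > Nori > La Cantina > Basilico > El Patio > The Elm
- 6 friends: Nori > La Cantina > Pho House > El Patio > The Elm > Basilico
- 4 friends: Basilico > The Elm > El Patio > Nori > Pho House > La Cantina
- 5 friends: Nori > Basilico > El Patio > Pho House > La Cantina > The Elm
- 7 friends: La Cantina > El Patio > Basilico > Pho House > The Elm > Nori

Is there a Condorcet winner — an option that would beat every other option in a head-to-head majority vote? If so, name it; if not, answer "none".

none

Checking pairwise contests:
Nori beats La Cantina 22–16.
La Cantina beats El Patio 29–9.
La Cantina beats Pho House 22–16.
Pho House beats Nori 23–15.
La Cantina beats Basilico 29–9.
La Cantina beats The Elm 34–4.
Every option loses at least one head-to-head, so there is no Condorcet winner.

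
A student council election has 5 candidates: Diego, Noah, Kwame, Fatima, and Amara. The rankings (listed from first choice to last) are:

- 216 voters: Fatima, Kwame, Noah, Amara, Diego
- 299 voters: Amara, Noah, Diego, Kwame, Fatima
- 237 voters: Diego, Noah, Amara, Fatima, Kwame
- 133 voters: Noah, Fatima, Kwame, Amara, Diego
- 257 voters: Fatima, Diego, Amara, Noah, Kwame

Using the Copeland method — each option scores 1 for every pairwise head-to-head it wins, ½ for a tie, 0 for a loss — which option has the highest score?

Diego: beats Kwame; loses to Noah, Fatima, and Amara → score 1.
Noah: beats Diego, Kwame, Fatima, and Amara → score 4.
Kwame: loses to Diego, Noah, Fatima, and Amara → score 0.
Fatima: beats Diego, Kwame, and Amara; loses to Noah → score 3.
Amara: beats Diego and Kwame; loses to Noah and Fatima → score 2.
Noah has the best pairwise record.

Noah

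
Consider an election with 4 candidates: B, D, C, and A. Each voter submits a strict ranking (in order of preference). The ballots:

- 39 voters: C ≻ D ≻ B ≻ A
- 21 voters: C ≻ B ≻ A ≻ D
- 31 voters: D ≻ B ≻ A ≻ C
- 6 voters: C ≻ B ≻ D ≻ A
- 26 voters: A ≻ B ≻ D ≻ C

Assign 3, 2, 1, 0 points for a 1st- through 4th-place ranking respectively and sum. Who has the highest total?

B: 39·1 + 21·2 + 31·2 + 6·2 + 26·2 = 207
D: 39·2 + 21·0 + 31·3 + 6·1 + 26·1 = 203
C: 39·3 + 21·3 + 31·0 + 6·3 + 26·0 = 198
A: 39·0 + 21·1 + 31·1 + 6·0 + 26·3 = 130
B has the highest Borda score (207).

B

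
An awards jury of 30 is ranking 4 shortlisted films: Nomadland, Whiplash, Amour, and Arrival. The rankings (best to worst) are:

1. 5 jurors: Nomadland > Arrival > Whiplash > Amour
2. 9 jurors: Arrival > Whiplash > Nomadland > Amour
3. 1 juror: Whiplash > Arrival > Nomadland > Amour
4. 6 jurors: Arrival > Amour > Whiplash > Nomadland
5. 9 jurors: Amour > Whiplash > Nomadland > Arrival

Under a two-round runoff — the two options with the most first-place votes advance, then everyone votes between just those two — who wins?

Round 1 first-place votes: Nomadland 5, Whiplash 1, Amour 9, Arrival 15.
Arrival and Amour advance.
Runoff: Arrival is preferred to Amour by 21 voters; Amour by 9.
Arrival wins the runoff.

Arrival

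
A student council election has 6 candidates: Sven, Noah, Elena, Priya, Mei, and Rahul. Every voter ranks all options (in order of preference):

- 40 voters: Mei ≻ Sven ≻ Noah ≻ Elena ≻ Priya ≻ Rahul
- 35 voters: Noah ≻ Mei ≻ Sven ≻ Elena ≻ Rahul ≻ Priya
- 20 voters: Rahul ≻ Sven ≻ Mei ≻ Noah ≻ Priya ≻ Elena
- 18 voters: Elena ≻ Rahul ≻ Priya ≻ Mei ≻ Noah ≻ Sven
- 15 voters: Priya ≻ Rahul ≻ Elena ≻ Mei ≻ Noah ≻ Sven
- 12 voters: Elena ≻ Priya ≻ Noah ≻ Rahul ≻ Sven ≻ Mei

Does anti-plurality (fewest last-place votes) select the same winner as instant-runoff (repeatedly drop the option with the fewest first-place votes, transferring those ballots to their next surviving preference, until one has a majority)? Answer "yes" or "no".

Anti-plurality — last-place votes: Sven 33, Noah 0, Elena 20, Priya 35, Mei 12, Rahul 40. Winner: Noah.
Instant-runoff — R1 Sven 0, Noah 35, Elena 30, Priya 15, Mei 40, Rahul 20 (Sven out); R2 Noah 35, Elena 30, Priya 15, Mei 40, Rahul 20 (Priya out); R3 Noah 35, Elena 30, Mei 40, Rahul 35 (Elena out); R4 Noah 47, Mei 40, Rahul 53 (Mei out); R5 Noah 87, Rahul 53 (Noah winner). Winner: Noah.
The two methods agree.

yes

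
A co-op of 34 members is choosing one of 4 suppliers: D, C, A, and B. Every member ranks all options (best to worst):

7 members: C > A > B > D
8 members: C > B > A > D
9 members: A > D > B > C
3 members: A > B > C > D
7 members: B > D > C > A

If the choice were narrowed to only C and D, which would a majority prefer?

Voters preferring C to D: 18; preferring D to C: 16.
C wins the head-to-head.

C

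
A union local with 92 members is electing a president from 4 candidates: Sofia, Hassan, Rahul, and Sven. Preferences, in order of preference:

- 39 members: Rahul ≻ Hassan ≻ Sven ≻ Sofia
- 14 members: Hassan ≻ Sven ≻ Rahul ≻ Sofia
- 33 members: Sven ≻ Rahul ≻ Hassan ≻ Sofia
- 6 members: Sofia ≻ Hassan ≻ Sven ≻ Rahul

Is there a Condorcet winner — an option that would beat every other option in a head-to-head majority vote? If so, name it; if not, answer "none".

Checking pairwise contests:
Hassan beats Sofia 86–6.
Rahul beats Hassan 72–20.
Sven beats Rahul 53–39.
Hassan beats Sven 59–33.
Every option loses at least one head-to-head, so there is no Condorcet winner.

none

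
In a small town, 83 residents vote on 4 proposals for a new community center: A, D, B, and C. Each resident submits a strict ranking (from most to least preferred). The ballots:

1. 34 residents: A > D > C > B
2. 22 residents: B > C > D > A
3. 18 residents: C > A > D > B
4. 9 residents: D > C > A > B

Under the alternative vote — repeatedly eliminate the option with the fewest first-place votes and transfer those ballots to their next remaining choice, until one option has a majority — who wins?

Round 1: A 34, D 9, B 22, C 18. Eliminate D.
Round 2: A 34, B 22, C 27. Eliminate B.
Round 3: A 34, C 49. C has a majority.

C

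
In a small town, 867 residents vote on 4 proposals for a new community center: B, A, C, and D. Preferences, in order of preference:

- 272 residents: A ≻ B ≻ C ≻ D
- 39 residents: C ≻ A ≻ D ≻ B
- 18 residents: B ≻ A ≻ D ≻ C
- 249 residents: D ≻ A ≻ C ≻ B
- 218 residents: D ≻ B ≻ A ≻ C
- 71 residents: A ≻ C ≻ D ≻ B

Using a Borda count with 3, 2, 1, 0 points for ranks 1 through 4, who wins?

A

B: 272·2 + 39·0 + 18·3 + 249·0 + 218·2 + 71·0 = 1034
A: 272·3 + 39·2 + 18·2 + 249·2 + 218·1 + 71·3 = 1859
C: 272·1 + 39·3 + 18·0 + 249·1 + 218·0 + 71·2 = 780
D: 272·0 + 39·1 + 18·1 + 249·3 + 218·3 + 71·1 = 1529
A has the highest Borda score (1859).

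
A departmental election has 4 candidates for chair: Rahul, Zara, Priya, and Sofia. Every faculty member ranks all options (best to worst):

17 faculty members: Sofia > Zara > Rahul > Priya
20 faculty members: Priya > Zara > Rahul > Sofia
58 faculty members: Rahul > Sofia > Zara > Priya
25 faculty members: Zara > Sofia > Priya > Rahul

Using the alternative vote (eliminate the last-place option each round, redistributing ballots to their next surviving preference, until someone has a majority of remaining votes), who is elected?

Zara

Round 1: Rahul 58, Zara 25, Priya 20, Sofia 17. Eliminate Sofia.
Round 2: Rahul 58, Zara 42, Priya 20. Eliminate Priya.
Round 3: Rahul 58, Zara 62. Zara has a majority.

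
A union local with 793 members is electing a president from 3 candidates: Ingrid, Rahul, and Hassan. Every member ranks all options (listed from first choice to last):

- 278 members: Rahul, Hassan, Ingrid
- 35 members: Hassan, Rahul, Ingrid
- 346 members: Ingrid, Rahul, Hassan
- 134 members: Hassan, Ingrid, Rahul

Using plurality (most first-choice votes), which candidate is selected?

First-place votes: Ingrid 346, Rahul 278, Hassan 169.
Ingrid has the most first-place votes.

Ingrid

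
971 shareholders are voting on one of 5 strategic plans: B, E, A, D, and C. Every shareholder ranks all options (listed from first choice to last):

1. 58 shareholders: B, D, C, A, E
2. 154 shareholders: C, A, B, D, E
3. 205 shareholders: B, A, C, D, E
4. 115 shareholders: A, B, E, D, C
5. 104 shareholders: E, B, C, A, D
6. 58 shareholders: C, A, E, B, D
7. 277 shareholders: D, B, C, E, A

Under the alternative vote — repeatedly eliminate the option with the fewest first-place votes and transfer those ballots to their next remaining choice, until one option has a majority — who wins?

Round 1: B 263, E 104, A 115, D 277, C 212. Eliminate E.
Round 2: B 367, A 115, D 277, C 212. Eliminate A.
Round 3: B 482, D 277, C 212. Eliminate C.
Round 4: B 694, D 277. B has a majority.

B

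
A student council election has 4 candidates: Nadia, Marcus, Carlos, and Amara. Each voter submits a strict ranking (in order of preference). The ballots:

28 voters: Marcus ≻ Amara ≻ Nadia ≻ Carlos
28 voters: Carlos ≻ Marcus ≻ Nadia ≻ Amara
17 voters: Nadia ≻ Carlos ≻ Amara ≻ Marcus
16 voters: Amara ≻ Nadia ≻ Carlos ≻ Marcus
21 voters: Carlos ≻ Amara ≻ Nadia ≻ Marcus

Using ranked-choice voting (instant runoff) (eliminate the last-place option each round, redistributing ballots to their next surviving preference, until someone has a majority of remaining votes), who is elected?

Nadia

Round 1: Nadia 17, Marcus 28, Carlos 49, Amara 16. Eliminate Amara.
Round 2: Nadia 33, Marcus 28, Carlos 49. Eliminate Marcus.
Round 3: Nadia 61, Carlos 49. Nadia has a majority.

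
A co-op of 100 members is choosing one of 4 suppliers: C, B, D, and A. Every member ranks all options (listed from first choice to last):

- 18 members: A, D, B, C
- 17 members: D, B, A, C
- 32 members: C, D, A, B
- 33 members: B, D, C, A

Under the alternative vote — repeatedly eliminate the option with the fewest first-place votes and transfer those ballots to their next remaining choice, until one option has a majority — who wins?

Round 1: C 32, B 33, D 17, A 18. Eliminate D.
Round 2: C 32, B 50, A 18. Eliminate A.
Round 3: C 32, B 68. B has a majority.

B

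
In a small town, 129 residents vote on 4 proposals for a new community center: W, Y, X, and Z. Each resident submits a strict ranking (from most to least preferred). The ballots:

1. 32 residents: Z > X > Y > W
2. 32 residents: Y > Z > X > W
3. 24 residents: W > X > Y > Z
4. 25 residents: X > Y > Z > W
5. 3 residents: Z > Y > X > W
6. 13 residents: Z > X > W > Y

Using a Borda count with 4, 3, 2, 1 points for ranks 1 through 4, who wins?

W: 32·1 + 32·1 + 24·4 + 25·1 + 3·1 + 13·2 = 214
Y: 32·2 + 32·4 + 24·2 + 25·3 + 3·3 + 13·1 = 337
X: 32·3 + 32·2 + 24·3 + 25·4 + 3·2 + 13·3 = 377
Z: 32·4 + 32·3 + 24·1 + 25·2 + 3·4 + 13·4 = 362
X has the highest Borda score (377).

X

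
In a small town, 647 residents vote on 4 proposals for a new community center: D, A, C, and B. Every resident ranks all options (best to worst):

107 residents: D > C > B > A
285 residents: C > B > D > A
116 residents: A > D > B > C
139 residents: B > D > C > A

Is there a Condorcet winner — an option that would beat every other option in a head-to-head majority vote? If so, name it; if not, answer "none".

none

Checking pairwise contests:
B beats D 424–223.
D beats A 531–116.
D beats C 362–285.
C beats B 392–255.
Every option loses at least one head-to-head, so there is no Condorcet winner.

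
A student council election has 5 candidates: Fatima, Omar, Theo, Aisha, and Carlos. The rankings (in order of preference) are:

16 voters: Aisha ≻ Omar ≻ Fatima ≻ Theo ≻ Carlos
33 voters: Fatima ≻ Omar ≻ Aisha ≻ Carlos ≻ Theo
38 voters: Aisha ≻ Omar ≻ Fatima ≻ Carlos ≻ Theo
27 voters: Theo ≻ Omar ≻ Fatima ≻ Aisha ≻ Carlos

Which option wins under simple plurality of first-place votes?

First-place votes: Fatima 33, Omar 0, Theo 27, Aisha 54, Carlos 0.
Aisha has the most first-place votes.

Aisha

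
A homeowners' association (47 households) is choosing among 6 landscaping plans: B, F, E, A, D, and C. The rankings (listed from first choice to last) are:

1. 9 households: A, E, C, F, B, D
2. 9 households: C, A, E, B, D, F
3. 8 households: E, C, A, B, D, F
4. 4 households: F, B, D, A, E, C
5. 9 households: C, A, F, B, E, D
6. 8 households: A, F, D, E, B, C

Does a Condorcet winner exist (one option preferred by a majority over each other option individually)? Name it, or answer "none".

none

Checking pairwise contests:
F beats B 30–17.
E beats F 26–21.
A beats E 39–8.
C beats A 26–21.
B beats D 39–8.
E beats C 29–18.
Every option loses at least one head-to-head, so there is no Condorcet winner.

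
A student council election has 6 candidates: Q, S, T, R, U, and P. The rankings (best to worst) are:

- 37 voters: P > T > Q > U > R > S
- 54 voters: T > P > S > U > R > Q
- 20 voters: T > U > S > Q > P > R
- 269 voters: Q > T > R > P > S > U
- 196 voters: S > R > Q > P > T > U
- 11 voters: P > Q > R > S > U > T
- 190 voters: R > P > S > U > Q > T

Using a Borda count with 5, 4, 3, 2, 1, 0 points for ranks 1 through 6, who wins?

R

Q: 37·3 + 54·0 + 20·2 + 269·5 + 196·3 + 11·4 + 190·1 = 2318
S: 37·0 + 54·3 + 20·3 + 269·1 + 196·5 + 11·2 + 190·3 = 2063
T: 37·4 + 54·5 + 20·5 + 269·4 + 196·1 + 11·0 + 190·0 = 1790
R: 37·1 + 54·1 + 20·0 + 269·3 + 196·4 + 11·3 + 190·5 = 2665
U: 37·2 + 54·2 + 20·4 + 269·0 + 196·0 + 11·1 + 190·2 = 653
P: 37·5 + 54·4 + 20·1 + 269·2 + 196·2 + 11·5 + 190·4 = 2166
R has the highest Borda score (2665).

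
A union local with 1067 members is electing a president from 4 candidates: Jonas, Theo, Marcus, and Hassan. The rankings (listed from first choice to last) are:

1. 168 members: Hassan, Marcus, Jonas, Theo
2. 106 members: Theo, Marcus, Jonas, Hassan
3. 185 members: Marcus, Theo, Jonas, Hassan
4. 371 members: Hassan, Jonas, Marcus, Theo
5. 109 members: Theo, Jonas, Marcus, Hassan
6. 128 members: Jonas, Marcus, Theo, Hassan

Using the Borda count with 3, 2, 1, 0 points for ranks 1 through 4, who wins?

Marcus

Jonas: 168·1 + 106·1 + 185·1 + 371·2 + 109·2 + 128·3 = 1803
Theo: 168·0 + 106·3 + 185·2 + 371·0 + 109·3 + 128·1 = 1143
Marcus: 168·2 + 106·2 + 185·3 + 371·1 + 109·1 + 128·2 = 1839
Hassan: 168·3 + 106·0 + 185·0 + 371·3 + 109·0 + 128·0 = 1617
Marcus has the highest Borda score (1839).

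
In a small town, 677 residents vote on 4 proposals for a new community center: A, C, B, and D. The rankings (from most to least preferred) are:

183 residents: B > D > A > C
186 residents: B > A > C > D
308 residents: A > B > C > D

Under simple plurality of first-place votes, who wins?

B

First-place votes: A 308, C 0, B 369, D 0.
B has the most first-place votes.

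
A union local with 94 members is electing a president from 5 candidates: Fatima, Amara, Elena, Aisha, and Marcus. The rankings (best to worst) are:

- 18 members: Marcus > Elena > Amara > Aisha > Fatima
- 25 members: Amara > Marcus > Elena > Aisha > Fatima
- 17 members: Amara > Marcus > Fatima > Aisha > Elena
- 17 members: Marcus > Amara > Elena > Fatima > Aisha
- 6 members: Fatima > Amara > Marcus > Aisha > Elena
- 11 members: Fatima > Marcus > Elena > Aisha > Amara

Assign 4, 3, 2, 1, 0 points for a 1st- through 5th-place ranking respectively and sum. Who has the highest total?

Marcus

Fatima: 18·0 + 25·0 + 17·2 + 17·1 + 6·4 + 11·4 = 119
Amara: 18·2 + 25·4 + 17·4 + 17·3 + 6·3 + 11·0 = 273
Elena: 18·3 + 25·2 + 17·0 + 17·2 + 6·0 + 11·2 = 160
Aisha: 18·1 + 25·1 + 17·1 + 17·0 + 6·1 + 11·1 = 77
Marcus: 18·4 + 25·3 + 17·3 + 17·4 + 6·2 + 11·3 = 311
Marcus has the highest Borda score (311).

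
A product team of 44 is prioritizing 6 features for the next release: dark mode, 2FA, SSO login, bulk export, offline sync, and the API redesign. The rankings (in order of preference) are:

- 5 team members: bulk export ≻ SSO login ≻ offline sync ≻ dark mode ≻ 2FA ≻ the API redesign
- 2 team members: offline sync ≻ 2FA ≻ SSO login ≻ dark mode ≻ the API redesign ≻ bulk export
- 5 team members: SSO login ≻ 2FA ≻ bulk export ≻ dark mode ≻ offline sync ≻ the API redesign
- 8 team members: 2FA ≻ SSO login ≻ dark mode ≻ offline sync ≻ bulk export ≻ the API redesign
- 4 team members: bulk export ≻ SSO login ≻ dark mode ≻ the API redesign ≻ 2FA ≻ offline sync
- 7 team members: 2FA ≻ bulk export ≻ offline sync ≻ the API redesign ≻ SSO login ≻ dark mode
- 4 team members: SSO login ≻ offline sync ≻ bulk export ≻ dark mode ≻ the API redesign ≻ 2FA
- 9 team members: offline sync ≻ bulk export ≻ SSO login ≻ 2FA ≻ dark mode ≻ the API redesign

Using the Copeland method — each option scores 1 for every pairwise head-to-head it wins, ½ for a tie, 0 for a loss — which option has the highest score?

SSO login

dark mode: beats the API redesign; loses to 2FA, SSO login, bulk export, and offline sync → score 1.
2FA: beats dark mode, offline sync, and the API redesign; ties bulk export; loses to SSO login → score 3.5.
SSO login: beats dark mode, 2FA, offline sync, and the API redesign; loses to bulk export → score 4.
bulk export: beats dark mode, SSO login, and the API redesign; ties 2FA; loses to offline sync → score 3.5.
offline sync: beats dark mode, bulk export, and the API redesign; loses to 2FA and SSO login → score 3.
the API redesign: loses to dark mode, 2FA, SSO login, bulk export, and offline sync → score 0.
SSO login has the best pairwise record.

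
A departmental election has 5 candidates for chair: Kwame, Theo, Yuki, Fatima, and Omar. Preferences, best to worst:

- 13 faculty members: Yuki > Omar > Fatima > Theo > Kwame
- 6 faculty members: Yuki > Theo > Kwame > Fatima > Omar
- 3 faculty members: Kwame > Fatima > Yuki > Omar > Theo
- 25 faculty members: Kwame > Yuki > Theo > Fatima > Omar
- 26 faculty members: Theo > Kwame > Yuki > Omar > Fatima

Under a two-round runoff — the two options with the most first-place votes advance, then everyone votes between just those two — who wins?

Round 1 first-place votes: Kwame 28, Theo 26, Yuki 19, Fatima 0, Omar 0.
Kwame and Theo advance.
Runoff: Kwame is preferred to Theo by 28 voters; Theo by 45.
Theo wins the runoff.

Theo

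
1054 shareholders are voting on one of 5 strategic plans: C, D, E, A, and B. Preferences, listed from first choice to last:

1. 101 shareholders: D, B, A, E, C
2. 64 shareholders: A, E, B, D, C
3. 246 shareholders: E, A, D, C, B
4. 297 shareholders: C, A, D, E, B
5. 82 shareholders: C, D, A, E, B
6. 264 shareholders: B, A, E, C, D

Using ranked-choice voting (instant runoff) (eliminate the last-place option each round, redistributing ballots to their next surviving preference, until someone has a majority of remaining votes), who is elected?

Round 1: C 379, D 101, E 246, A 64, B 264. Eliminate A.
Round 2: C 379, D 101, E 310, B 264. Eliminate D.
Round 3: C 379, E 310, B 365. Eliminate E.
Round 4: C 625, B 429. C has a majority.

C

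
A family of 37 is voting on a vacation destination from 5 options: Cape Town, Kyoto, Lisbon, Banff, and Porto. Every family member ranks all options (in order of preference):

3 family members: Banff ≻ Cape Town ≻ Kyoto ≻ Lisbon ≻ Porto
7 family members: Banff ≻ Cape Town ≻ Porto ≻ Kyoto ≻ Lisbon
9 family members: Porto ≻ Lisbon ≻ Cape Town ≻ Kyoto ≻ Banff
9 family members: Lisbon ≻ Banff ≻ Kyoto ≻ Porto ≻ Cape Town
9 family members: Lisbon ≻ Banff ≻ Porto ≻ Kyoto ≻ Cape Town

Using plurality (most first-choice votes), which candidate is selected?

Lisbon

First-place votes: Cape Town 0, Kyoto 0, Lisbon 18, Banff 10, Porto 9.
Lisbon has the most first-place votes.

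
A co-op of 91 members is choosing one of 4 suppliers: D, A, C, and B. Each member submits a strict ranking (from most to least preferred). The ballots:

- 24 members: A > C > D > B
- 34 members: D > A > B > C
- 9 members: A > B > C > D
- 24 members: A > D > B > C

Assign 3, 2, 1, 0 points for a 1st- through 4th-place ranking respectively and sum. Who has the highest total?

D: 24·1 + 34·3 + 9·0 + 24·2 = 174
A: 24·3 + 34·2 + 9·3 + 24·3 = 239
C: 24·2 + 34·0 + 9·1 + 24·0 = 57
B: 24·0 + 34·1 + 9·2 + 24·1 = 76
A has the highest Borda score (239).

A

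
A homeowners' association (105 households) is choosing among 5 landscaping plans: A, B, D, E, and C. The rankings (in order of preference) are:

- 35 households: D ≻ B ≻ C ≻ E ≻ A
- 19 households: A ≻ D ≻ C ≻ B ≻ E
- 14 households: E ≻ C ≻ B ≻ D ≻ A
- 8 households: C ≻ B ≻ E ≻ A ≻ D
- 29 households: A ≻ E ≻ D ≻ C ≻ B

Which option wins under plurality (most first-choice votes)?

First-place votes: A 48, B 0, D 35, E 14, C 8.
A has the most first-place votes.

A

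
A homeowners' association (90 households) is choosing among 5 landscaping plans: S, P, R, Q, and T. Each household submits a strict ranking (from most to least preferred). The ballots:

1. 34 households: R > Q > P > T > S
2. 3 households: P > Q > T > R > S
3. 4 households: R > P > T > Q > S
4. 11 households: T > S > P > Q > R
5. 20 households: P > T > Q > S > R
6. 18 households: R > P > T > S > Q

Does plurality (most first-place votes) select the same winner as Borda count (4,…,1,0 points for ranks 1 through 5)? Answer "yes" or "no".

Plurality — first-place votes: S 0, P 23, R 56, Q 0, T 11. Winner: R.
Borda — scores: S 71, P 248, R 227, Q 166, T 188. Winner: P.
The two methods disagree.

no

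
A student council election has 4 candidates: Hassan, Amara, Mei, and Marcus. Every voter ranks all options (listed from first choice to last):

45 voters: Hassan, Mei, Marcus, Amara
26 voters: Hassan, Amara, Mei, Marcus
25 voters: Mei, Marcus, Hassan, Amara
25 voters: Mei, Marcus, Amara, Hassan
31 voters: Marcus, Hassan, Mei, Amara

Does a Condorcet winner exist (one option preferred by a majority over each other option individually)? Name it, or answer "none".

none

Checking pairwise contests:
Marcus beats Hassan 81–71.
Hassan beats Amara 127–25.
Hassan beats Mei 102–50.
Mei beats Marcus 121–31.
Every option loses at least one head-to-head, so there is no Condorcet winner.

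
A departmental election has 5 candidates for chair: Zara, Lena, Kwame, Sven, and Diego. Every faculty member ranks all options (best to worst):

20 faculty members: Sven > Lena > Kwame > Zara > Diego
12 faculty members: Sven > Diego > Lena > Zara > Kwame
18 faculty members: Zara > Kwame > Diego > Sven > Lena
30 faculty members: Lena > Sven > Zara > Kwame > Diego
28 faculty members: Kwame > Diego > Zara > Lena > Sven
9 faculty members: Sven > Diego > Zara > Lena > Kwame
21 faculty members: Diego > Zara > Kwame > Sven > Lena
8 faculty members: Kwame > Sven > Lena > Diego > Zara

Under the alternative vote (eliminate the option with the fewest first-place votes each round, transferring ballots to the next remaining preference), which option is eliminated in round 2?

Diego

Round 1: Zara 18, Lena 30, Kwame 36, Sven 41, Diego 21. Eliminate Zara.
Round 2: Lena 30, Kwame 54, Sven 41, Diego 21. Eliminate Diego.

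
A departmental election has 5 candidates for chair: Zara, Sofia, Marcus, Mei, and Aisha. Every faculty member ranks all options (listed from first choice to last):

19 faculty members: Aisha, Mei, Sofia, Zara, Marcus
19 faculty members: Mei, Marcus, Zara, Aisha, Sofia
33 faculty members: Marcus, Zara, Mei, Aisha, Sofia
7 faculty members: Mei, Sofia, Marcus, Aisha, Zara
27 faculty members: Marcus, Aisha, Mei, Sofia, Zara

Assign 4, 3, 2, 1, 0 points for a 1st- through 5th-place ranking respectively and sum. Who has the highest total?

Marcus

Zara: 19·1 + 19·2 + 33·3 + 7·0 + 27·0 = 156
Sofia: 19·2 + 19·0 + 33·0 + 7·3 + 27·1 = 86
Marcus: 19·0 + 19·3 + 33·4 + 7·2 + 27·4 = 311
Mei: 19·3 + 19·4 + 33·2 + 7·4 + 27·2 = 281
Aisha: 19·4 + 19·1 + 33·1 + 7·1 + 27·3 = 216
Marcus has the highest Borda score (311).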